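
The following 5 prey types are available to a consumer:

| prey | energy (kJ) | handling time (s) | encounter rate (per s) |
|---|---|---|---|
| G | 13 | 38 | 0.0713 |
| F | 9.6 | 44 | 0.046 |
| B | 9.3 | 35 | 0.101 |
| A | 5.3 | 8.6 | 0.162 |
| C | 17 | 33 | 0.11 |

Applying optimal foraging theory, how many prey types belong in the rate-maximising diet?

2

Rank by E/h (kJ/s): A 0.616, C 0.515, G 0.342, B 0.266, F 0.218. Include each in turn until the next type's E/h falls below the running intake rate.
Rate on top 1: 0.3588. C: 0.515 > 0.3588 → include.
Rate on top 2: 0.453. G: 0.342 < 0.453 → exclude; stop.
Optimal diet: A, C — 2 of 5 types.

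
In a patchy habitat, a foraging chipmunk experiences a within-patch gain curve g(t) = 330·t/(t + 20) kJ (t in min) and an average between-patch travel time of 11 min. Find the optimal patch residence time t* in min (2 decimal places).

14.83 min

By the marginal value theorem, leave when the instantaneous gain rate g'(t) equals the habitat-wide average g(t)/(T + t).
g'(t) = 330·20/(t + 20)². Setting 330·20/(t+20)² = 330t/[(t+20)(11+t)] gives 20(11+t) = t(t+20), so t² = 20×11 = 220.
t* = √220 = 14.83 min.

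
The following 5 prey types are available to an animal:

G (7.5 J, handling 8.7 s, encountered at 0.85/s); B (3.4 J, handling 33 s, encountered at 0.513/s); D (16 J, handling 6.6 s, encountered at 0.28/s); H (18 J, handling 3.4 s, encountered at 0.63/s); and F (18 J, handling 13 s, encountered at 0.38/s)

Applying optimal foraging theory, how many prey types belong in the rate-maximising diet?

1

Profitabilities (E/h, J/s): H 5.29, D 2.42, F 1.38, G 0.862, B 0.103. Add prey in this order while the next type's profitability exceeds the intake rate on those already taken.
Rate on top 1: 3.609. D: 2.42 < 3.609 → exclude; stop.
Optimal diet: H — 1 of 5 types.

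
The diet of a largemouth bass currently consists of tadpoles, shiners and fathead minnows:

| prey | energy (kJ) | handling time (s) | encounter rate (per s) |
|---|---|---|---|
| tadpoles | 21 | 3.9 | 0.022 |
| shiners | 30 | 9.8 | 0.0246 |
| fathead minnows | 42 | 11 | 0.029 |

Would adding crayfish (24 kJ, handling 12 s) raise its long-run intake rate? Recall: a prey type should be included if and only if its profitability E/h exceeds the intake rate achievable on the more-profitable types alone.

Current rate: (0.022×21 + 0.0246×30 + 0.029×42)/(1 + 0.022×3.9 + 0.0246×9.8 + 0.029×11) = 1.469 kJ/s.
crayfish: E/h = 24/12 = 2 kJ/s.
2 > 1.469, so adding crayfish raises the average — include it.

Yes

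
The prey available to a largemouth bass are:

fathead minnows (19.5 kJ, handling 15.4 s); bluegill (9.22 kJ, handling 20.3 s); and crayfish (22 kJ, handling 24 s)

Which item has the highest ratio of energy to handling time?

Profitability E/h (kJ/s): fathead minnows = 19.5/15.4 = 1.27, bluegill = 9.22/20.3 = 0.454, crayfish = 22/24 = 0.917.
Ranked: fathead minnows > crayfish > bluegill.

fathead minnows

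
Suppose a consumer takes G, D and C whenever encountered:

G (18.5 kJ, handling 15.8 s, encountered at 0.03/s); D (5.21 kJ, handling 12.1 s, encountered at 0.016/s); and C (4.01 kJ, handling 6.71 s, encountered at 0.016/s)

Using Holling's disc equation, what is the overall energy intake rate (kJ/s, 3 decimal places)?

R = Σλ_iE_i / (1 + Σλ_ih_i)
Numerator: 0.03×18.5 + 0.016×5.21 + 0.016×4.01 = 0.7025
Denominator: 1 + 0.03×15.8 + 0.016×12.1 + 0.016×6.71 = 1.775
R = 0.7025/1.775 = 0.3958 kJ/s

0.396 kJ/s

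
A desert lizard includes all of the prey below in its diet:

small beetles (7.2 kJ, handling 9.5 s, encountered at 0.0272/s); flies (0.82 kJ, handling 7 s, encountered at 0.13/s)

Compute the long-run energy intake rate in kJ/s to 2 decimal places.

R = Σλ_iE_i / (1 + Σλ_ih_i)
Numerator: 0.0272×7.2 + 0.13×0.82 = 0.3024
Denominator: 1 + 0.0272×9.5 + 0.13×7 = 2.168
R = 0.3024/2.168 = 0.1395 kJ/s

0.14 kJ/s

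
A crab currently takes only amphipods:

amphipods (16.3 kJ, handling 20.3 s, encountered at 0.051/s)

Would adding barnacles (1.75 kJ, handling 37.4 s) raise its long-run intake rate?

No

Intake rate on the current diet: R = (0.051×16.3) / (1 + 0.051×20.3) = 0.8313/2.035 = 0.4084 kJ/s.
barnacles: E/h = 1.75/37.4 = 0.04679 kJ/s.
0.04679 < 0.4084, so adding barnacles would lower the average — exclude it.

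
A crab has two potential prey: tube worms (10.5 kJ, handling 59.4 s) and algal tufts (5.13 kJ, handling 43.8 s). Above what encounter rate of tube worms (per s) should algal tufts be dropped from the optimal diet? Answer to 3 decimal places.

The zero-one rule: include algal tufts iff E₂/h₂ > λE₁/(1+λh₁). Equality gives the switch point.
λE₁h₂ = E₂ + λE₂h₁ ⇒ λ = E₂/(E₁h₂ − E₂h₁) = 5.13/(459.9 − 304.7) = 0.03306 per s.

0.033 per s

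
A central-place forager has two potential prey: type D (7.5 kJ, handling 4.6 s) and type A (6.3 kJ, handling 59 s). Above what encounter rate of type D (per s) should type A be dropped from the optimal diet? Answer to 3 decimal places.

0.015 per s

Drop type A once their profitability E₂/h₂ falls below the rate achievable on type D alone: E₂/h₂ = λE₁/(1 + λh₁).
Solve for λ: λE₁h₂ = E₂(1 + λh₁) → λ(E₁h₂ − E₂h₁) = E₂ → λ = E₂/(E₁h₂ − E₂h₁).
λ = 6.3/(7.5×59 − 6.3×4.6) = 6.3/413.5 = 0.01524 per s.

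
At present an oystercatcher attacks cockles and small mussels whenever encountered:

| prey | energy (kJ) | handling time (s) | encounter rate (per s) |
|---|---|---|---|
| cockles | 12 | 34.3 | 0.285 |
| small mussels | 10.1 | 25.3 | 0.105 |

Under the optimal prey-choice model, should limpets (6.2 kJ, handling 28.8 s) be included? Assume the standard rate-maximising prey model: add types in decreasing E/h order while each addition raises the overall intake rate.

Intake rate on the current diet: R = (0.285×12 + 0.105×10.1) / (1 + 0.285×34.3 + 0.105×25.3) = 4.481/13.43 = 0.3336 kJ/s.
Profitability of limpets: 6.2/28.8 = 0.2153 kJ/s.
Since 0.2153 < R, time spent handling limpets is better spent searching.

No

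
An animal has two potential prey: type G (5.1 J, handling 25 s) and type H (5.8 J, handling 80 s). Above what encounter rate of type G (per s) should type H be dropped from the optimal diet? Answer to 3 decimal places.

0.022 per s

Drop type H once their profitability E₂/h₂ falls below the rate achievable on type G alone: E₂/h₂ = λE₁/(1 + λh₁).
Solve for λ: λE₁h₂ = E₂(1 + λh₁) → λ(E₁h₂ − E₂h₁) = E₂ → λ = E₂/(E₁h₂ − E₂h₁).
λ = 5.8/(5.1×80 − 5.8×25) = 5.8/263 = 0.02205 per s.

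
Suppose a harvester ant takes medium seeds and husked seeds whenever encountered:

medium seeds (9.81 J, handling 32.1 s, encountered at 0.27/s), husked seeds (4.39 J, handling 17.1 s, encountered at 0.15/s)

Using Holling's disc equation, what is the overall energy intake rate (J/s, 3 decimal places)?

0.270 J/s

R = Σλ_iE_i / (1 + Σλ_ih_i)
Numerator: 0.27×9.81 + 0.15×4.39 = 3.307
Denominator: 1 + 0.27×32.1 + 0.15×17.1 = 12.23
R = 3.307/12.23 = 0.2704 J/s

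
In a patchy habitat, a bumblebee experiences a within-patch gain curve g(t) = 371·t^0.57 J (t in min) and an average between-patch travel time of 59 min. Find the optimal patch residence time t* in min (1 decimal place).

78.2 min

Maximise g(t)/(T+t): set derivative to zero → g'(t)(T+t) = g(t).
g'(t) = 0.57·371·t^-0.43. Setting 0.57·371·t^-0.43 = 371·t^0.57/(59+t) gives 0.57(59+t) = t, so 0.43·t = 0.57×59.
t* = 0.57×59/0.43 = 78.21 min.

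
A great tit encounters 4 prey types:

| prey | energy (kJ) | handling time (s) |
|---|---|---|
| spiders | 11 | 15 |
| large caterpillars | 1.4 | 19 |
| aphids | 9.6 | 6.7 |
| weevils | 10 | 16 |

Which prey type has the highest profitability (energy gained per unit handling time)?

Profitability E/h (kJ/s): spiders = 11/15 = 0.733, large caterpillars = 1.4/19 = 0.0737, aphids = 9.6/6.7 = 1.43, weevils = 10/16 = 0.625.
Ranked: aphids > spiders > weevils > large caterpillars.

aphids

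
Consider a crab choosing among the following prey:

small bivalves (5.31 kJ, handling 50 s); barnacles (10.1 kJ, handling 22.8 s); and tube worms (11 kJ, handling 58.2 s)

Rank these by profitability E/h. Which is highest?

Profitability E/h (kJ/s): small bivalves = 5.31/50 = 0.106, barnacles = 10.1/22.8 = 0.443, tube worms = 11/58.2 = 0.189.
Ranked: barnacles > tube worms > small bivalves.

barnacles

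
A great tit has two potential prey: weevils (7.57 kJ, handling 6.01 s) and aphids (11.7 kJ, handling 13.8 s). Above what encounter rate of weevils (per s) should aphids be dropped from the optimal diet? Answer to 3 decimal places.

0.343 per s

At the threshold, the rate on weevils alone equals the profitability of aphids: λ·7.57/(1 + λ·6.01) = 11.7/13.8 = 0.8478.
Rearranging, λ(7.57 − 0.8478×6.01) = 0.8478, so λ = 0.8478/2.475 = 0.3426 per s.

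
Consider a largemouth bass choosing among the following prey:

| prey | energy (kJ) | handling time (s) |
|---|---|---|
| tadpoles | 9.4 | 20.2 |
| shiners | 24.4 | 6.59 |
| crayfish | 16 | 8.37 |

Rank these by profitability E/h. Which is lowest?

In descending order of E/h:
shiners: 24.4/6.59 = 3.7 kJ/s
crayfish: 16/8.37 = 1.91 kJ/s
tadpoles: 9.4/20.2 = 0.465 kJ/s

tadpoles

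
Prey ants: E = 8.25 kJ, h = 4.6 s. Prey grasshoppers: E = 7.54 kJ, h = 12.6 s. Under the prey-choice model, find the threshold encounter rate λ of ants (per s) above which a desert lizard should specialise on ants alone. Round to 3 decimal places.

0.109 per s

The zero-one rule: include grasshoppers iff E₂/h₂ > λE₁/(1+λh₁). Equality gives the switch point.
λE₁h₂ = E₂ + λE₂h₁ ⇒ λ = E₂/(E₁h₂ − E₂h₁) = 7.54/(104 − 34.68) = 0.1089 per s.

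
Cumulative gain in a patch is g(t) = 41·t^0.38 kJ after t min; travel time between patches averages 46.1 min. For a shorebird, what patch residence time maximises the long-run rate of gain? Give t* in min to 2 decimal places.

Optimal t* satisfies g'(t*) = g(t*)/(T + t*).
g'(t) = 0.38·41·t^-0.62. Setting 0.38·41·t^-0.62 = 41·t^0.38/(46.1+t) gives 0.38(46.1+t) = t, so 0.62·t = 0.38×46.1.
t* = 0.38×46.1/0.62 = 28.25 min.

28.25 min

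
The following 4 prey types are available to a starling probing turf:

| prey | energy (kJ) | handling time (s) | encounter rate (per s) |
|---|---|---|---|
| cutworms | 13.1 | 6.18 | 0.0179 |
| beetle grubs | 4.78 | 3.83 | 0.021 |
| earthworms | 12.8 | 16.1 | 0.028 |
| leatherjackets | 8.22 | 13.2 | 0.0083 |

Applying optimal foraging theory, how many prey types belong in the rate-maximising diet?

4

E/h in descending order: cutworms 2.12, beetle grubs 1.25, earthworms 0.795, leatherjackets 0.623 kJ/s. The optimal diet is the largest prefix of this list for which every included type satisfies E_i/h_i > R on the types above it.
Rate on top 1: 0.2111. beetle grubs: 1.25 > 0.2111 → include.
Rate on top 2: 0.2812. earthworms: 0.795 > 0.2812 → include.
Rate on top 3: 0.4222. leatherjackets: 0.623 > 0.4222 → include.
Optimal diet: cutworms, beetle grubs, earthworms, leatherjackets — 4 of 4 types.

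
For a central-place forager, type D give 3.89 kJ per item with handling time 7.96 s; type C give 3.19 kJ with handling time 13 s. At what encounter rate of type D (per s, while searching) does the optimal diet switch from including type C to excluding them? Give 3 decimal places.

0.127 per s

At the threshold, the rate on type D alone equals the profitability of type C: λ·3.89/(1 + λ·7.96) = 3.19/13 = 0.2454.
Rearranging, λ(3.89 − 0.2454×7.96) = 0.2454, so λ = 0.2454/1.937 = 0.1267 per s.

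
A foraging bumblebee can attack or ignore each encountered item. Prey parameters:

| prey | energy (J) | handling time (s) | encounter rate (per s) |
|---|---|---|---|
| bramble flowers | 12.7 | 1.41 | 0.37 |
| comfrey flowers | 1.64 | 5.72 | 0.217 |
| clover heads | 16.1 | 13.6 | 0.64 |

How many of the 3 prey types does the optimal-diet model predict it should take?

Rank by E/h (J/s): bramble flowers 9.01, clover heads 1.18, comfrey flowers 0.287. Include each in turn until the next type's E/h falls below the running intake rate.
Rate on top 1: 3.088. clover heads: 1.18 < 3.088 → exclude; stop.
Optimal diet: bramble flowers — 1 of 3 types.

1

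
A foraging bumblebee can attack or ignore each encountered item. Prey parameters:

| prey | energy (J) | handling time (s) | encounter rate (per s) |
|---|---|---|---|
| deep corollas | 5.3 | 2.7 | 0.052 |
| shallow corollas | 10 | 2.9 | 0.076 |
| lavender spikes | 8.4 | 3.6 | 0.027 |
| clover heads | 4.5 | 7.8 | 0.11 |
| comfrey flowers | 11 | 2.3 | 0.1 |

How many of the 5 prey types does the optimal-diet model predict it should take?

Profitabilities (E/h, J/s): comfrey flowers 4.78, shallow corollas 3.45, lavender spikes 2.33, deep corollas 1.96, clover heads 0.577. Add prey in this order while the next type's profitability exceeds the intake rate on those already taken.
Rate on top 1: 0.8943. shallow corollas: 3.45 > 0.8943 → include.
Rate on top 2: 1.282. lavender spikes: 2.33 > 1.282 → include.
Rate on top 3: 1.348. deep corollas: 1.96 > 1.348 → include.
Rate on top 4: 1.4. clover heads: 0.577 < 1.4 → exclude; stop.
Optimal diet: comfrey flowers, shallow corollas, lavender spikes, deep corollas — 4 of 5 types.

4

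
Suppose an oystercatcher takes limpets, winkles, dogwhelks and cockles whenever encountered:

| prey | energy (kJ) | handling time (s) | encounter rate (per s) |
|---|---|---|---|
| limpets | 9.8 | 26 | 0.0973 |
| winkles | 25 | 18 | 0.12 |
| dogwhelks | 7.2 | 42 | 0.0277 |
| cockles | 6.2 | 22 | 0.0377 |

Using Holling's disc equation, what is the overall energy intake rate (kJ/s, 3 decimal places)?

0.571 kJ/s

R = Σλ_iE_i / (1 + Σλ_ih_i)
Numerator: 0.0973×9.8 + 0.12×25 + 0.0277×7.2 + 0.0377×6.2 = 4.387
Denominator: 1 + 0.0973×26 + 0.12×18 + 0.0277×42 + 0.0377×22 = 7.683
R = 4.387/7.683 = 0.571 kJ/s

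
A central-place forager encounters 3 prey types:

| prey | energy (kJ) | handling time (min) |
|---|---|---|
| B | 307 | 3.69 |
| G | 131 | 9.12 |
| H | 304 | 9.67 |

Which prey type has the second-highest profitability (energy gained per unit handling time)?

In descending order of E/h:
B: 307/3.69 = 83.2 kJ/min
H: 304/9.67 = 31.4 kJ/min
G: 131/9.12 = 14.4 kJ/min

H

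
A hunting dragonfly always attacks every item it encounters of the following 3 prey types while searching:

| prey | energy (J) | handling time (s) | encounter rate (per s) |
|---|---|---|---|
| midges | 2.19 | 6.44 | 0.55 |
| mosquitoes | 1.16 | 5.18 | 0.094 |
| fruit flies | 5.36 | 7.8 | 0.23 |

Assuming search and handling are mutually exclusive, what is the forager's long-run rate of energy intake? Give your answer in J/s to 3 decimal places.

0.373 J/s

R = (0.55×2.19 + 0.094×1.16 + 0.23×5.36) / (1 + 0.55×6.44 + 0.094×5.18 + 0.23×7.8) = 2.546/6.823 = 0.3732 J/s.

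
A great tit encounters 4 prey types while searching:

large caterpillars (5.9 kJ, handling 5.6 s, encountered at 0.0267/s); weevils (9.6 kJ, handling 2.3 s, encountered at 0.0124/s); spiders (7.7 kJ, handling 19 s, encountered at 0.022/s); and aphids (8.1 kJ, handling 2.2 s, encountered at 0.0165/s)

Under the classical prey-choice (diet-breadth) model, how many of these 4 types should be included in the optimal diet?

4

Profitabilities (E/h, kJ/s): weevils 4.17, aphids 3.68, large caterpillars 1.05, spiders 0.405. Add prey in this order while the next type's profitability exceeds the intake rate on those already taken.
Rate on top 1: 0.1157. aphids: 3.68 > 0.1157 → include.
Rate on top 2: 0.2373. large caterpillars: 1.05 > 0.2373 → include.
Rate on top 3: 0.3378. spiders: 0.405 > 0.3378 → include.
Optimal diet: weevils, aphids, large caterpillars, spiders — 4 of 4 types.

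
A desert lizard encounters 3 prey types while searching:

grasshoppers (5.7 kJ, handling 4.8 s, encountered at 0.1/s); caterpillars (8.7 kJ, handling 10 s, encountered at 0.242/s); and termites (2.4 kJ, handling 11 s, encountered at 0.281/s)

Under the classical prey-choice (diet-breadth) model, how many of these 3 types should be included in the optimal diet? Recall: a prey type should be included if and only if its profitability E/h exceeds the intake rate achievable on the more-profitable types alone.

E/h in descending order: grasshoppers 1.19, caterpillars 0.87, termites 0.218 kJ/s. The optimal diet is the largest prefix of this list for which every included type satisfies E_i/h_i > R on the types above it.
Rate on top 1: 0.3851. caterpillars: 0.87 > 0.3851 → include.
Rate on top 2: 0.686. termites: 0.218 < 0.686 → exclude; stop.
Optimal diet: grasshoppers, caterpillars — 2 of 3 types.

2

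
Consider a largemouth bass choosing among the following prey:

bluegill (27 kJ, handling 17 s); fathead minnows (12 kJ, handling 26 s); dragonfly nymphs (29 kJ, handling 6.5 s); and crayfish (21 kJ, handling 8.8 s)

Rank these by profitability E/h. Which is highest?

Profitability E/h (kJ/s): bluegill = 27/17 = 1.59, fathead minnows = 12/26 = 0.462, dragonfly nymphs = 29/6.5 = 4.46, crayfish = 21/8.8 = 2.39.
Ranked: dragonfly nymphs > crayfish > bluegill > fathead minnows.

dragonfly nymphs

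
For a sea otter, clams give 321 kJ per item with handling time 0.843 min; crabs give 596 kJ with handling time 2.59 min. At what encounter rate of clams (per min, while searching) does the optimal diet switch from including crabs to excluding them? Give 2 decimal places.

1.81 per min

Drop crabs once their profitability E₂/h₂ falls below the rate achievable on clams alone: E₂/h₂ = λE₁/(1 + λh₁).
Solve for λ: λE₁h₂ = E₂(1 + λh₁) → λ(E₁h₂ − E₂h₁) = E₂ → λ = E₂/(E₁h₂ − E₂h₁).
λ = 596/(321×2.59 − 596×0.843) = 596/329 = 1.812 per min.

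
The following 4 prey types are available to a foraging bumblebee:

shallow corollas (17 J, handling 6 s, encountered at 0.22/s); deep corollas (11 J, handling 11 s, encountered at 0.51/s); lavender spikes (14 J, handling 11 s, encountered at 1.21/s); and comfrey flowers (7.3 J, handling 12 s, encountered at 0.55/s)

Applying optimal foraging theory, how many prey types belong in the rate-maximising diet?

Profitabilities (E/h, J/s): shallow corollas 2.83, lavender spikes 1.27, deep corollas 1, comfrey flowers 0.608. Add prey in this order while the next type's profitability exceeds the intake rate on those already taken.
Rate on top 1: 1.612. lavender spikes: 1.27 < 1.612 → exclude; stop.
Optimal diet: shallow corollas — 1 of 4 types.

1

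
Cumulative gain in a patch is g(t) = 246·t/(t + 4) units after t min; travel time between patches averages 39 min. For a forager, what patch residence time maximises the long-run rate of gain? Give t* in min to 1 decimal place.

12.5 min

By the marginal value theorem, leave when the instantaneous gain rate g'(t) equals the habitat-wide average g(t)/(T + t).
g'(t) = 246·4/(t + 4)². Setting 246·4/(t+4)² = 246t/[(t+4)(39+t)] gives 4(39+t) = t(t+4), so t² = 4×39 = 156.
t* = √156 = 12.49 min.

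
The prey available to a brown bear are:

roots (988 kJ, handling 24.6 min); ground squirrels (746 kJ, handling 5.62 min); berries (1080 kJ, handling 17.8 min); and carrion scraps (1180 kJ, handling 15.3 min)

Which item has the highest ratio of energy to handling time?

ground squirrels

In descending order of E/h:
ground squirrels: 746/5.62 = 133 kJ/min
carrion scraps: 1180/15.3 = 77.1 kJ/min
berries: 1080/17.8 = 60.7 kJ/min
roots: 988/24.6 = 40.2 kJ/min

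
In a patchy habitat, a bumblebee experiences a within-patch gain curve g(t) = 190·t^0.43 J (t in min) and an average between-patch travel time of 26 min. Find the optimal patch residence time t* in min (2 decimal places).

By the marginal value theorem, leave when the instantaneous gain rate g'(t) equals the habitat-wide average g(t)/(T + t).
g'(t) = 0.43·190·t^-0.57. Setting 0.43·190·t^-0.57 = 190·t^0.43/(26+t) gives 0.43(26+t) = t, so 0.57·t = 0.43×26.
t* = 0.43×26/0.57 = 19.61 min.

19.61 min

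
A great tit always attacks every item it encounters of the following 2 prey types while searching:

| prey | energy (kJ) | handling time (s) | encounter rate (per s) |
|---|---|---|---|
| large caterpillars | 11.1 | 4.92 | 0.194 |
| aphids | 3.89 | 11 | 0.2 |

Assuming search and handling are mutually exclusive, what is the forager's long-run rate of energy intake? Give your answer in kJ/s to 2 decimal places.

Energy encountered per unit search time: 0.194×11.1 + 0.2×3.89 = 2.931 kJ/s.
Handling time per unit search time: 0.194×4.92 + 0.2×11 = 3.154.
Rate = 2.931/(1 + 3.154) = 0.7056 kJ/s.

0.71 kJ/s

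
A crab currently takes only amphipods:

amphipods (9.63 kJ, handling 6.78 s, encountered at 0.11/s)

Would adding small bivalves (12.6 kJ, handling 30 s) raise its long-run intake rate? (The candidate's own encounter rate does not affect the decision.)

No

Intake rate on the current diet: R = (0.11×9.63) / (1 + 0.11×6.78) = 1.059/1.746 = 0.6068 kJ/s.
small bivalves: E/h = 12.6/30 = 0.42 kJ/s.
0.42 < 0.6068, so adding small bivalves would lower the average — exclude it.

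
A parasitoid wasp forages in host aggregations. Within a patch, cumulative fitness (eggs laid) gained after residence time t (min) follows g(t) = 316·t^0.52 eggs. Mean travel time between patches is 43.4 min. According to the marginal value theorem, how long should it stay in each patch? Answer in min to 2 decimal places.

Optimal t* satisfies g'(t*) = g(t*)/(T + t*).
g'(t) = 0.52·316·t^-0.48. Setting 0.52·316·t^-0.48 = 316·t^0.52/(43.4+t) gives 0.52(43.4+t) = t, so 0.48·t = 0.52×43.4.
t* = 0.52×43.4/0.48 = 47.02 min.

47.02 min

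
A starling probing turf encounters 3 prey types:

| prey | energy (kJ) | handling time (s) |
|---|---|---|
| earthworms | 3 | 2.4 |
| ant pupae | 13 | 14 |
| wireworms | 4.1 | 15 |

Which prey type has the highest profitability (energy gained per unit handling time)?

Profitability E/h (kJ/s): earthworms = 3/2.4 = 1.25, ant pupae = 13/14 = 0.929, wireworms = 4.1/15 = 0.273.
Ranked: earthworms > ant pupae > wireworms.

earthworms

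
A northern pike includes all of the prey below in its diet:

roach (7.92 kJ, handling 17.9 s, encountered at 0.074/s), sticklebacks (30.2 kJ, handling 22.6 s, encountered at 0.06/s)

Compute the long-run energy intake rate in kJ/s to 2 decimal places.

0.65 kJ/s

Energy encountered per unit search time: 0.074×7.92 + 0.06×30.2 = 2.398 kJ/s.
Handling time per unit search time: 0.074×17.9 + 0.06×22.6 = 2.681.
Rate = 2.398/(1 + 2.681) = 0.6515 kJ/s.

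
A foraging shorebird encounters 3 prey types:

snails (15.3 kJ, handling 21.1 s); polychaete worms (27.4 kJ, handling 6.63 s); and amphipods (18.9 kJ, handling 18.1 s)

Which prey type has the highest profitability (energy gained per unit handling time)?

Profitability E/h (kJ/s): snails = 15.3/21.1 = 0.725, polychaete worms = 27.4/6.63 = 4.13, amphipods = 18.9/18.1 = 1.04.
Ranked: polychaete worms > amphipods > snails.

polychaete worms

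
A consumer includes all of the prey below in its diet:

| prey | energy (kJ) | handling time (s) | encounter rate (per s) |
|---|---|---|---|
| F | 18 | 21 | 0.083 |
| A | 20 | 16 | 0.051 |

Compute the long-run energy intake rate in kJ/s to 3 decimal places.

R = (0.083×18 + 0.051×20) / (1 + 0.083×21 + 0.051×16) = 2.514/3.559 = 0.7064 kJ/s.

0.706 kJ/s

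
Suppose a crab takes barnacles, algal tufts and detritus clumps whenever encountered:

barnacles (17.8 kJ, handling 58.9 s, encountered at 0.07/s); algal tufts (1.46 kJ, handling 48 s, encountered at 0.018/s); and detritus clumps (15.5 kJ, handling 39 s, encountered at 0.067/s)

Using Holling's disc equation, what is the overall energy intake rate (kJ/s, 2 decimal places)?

R = Σλ_iE_i / (1 + Σλ_ih_i)
Numerator: 0.07×17.8 + 0.018×1.46 + 0.067×15.5 = 2.311
Denominator: 1 + 0.07×58.9 + 0.018×48 + 0.067×39 = 8.6
R = 2.311/8.6 = 0.2687 kJ/s

0.27 kJ/s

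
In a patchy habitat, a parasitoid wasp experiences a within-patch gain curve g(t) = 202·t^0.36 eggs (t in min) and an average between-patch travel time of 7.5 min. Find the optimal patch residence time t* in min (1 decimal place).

Maximise g(t)/(T+t): set derivative to zero → g'(t)(T+t) = g(t).
g'(t) = 0.36·202·t^-0.64. Setting 0.36·202·t^-0.64 = 202·t^0.36/(7.5+t) gives 0.36(7.5+t) = t, so 0.64·t = 0.36×7.5.
t* = 0.36×7.5/0.64 = 4.219 min.

4.2 min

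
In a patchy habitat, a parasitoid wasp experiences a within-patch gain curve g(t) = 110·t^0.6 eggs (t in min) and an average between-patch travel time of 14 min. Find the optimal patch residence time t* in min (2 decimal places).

21.00 min

Maximise g(t)/(T+t): set derivative to zero → g'(t)(T+t) = g(t).
g'(t) = 0.6·110·t^-0.4. Setting 0.6·110·t^-0.4 = 110·t^0.6/(14+t) gives 0.6(14+t) = t, so 0.40·t = 0.6×14.
t* = 0.6×14/0.40 = 21 min.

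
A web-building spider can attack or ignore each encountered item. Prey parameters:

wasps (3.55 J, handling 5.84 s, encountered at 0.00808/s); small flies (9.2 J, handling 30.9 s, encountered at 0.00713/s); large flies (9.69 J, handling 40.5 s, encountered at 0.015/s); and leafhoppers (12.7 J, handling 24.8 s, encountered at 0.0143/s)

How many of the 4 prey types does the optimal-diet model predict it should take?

E/h in descending order: wasps 0.608, leafhoppers 0.512, small flies 0.298, large flies 0.239 J/s. The optimal diet is the largest prefix of this list for which every included type satisfies E_i/h_i > R on the types above it.
Rate on top 1: 0.02739. leafhoppers: 0.512 > 0.02739 → include.
Rate on top 2: 0.15. small flies: 0.298 > 0.15 → include.
Rate on top 3: 0.1701. large flies: 0.239 > 0.1701 → include.
Optimal diet: wasps, leafhoppers, small flies, large flies — 4 of 4 types.

4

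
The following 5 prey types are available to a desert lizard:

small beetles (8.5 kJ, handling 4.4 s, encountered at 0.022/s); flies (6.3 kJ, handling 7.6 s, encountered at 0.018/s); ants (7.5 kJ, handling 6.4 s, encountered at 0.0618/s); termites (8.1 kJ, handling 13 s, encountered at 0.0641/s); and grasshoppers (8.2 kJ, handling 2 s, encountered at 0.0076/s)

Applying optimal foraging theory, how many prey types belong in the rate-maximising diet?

5

Rank by E/h (kJ/s): grasshoppers 4.1, small beetles 1.93, ants 1.17, flies 0.829, termites 0.623. Include each in turn until the next type's E/h falls below the running intake rate.
Rate on top 1: 0.06139. small beetles: 1.93 > 0.06139 → include.
Rate on top 2: 0.2242. ants: 1.17 > 0.2242 → include.
Rate on top 3: 0.4728. flies: 0.829 > 0.4728 → include.
Rate on top 4: 0.5025. termites: 0.623 > 0.5025 → include.
Optimal diet: grasshoppers, small beetles, ants, flies, termites — 5 of 5 types.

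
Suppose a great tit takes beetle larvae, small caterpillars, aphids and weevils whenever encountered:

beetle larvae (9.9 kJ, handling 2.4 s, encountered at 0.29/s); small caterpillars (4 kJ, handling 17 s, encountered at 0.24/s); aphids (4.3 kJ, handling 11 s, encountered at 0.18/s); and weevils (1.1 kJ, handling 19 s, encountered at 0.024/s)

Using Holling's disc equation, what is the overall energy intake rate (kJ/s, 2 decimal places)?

R = Σλ_iE_i / (1 + Σλ_ih_i)
Numerator: 0.29×9.9 + 0.24×4 + 0.18×4.3 + 0.024×1.1 = 4.631
Denominator: 1 + 0.29×2.4 + 0.24×17 + 0.18×11 + 0.024×19 = 8.212
R = 4.631/8.212 = 0.564 kJ/s

0.56 kJ/s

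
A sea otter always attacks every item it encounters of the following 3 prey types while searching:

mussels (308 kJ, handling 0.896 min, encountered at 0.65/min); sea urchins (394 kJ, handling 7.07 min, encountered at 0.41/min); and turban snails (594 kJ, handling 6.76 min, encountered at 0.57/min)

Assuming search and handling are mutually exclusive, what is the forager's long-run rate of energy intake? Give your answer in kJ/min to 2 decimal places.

84.03 kJ/min

R = (0.65×308 + 0.41×394 + 0.57×594) / (1 + 0.65×0.896 + 0.41×7.07 + 0.57×6.76) = 700.3/8.334 = 84.03 kJ/min.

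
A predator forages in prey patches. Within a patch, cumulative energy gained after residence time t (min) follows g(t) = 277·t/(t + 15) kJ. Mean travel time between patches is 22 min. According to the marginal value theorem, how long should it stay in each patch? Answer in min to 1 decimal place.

18.2 min

Maximise g(t)/(T+t): set derivative to zero → g'(t)(T+t) = g(t).
g'(t) = 277·15/(t + 15)². Setting 277·15/(t+15)² = 277t/[(t+15)(22+t)] gives 15(22+t) = t(t+15), so t² = 15×22 = 330.
t* = √330 = 18.17 min.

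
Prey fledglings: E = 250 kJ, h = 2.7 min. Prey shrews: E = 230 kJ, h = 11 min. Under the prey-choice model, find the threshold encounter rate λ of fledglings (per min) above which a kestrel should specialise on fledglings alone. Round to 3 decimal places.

Drop shrews once their profitability E₂/h₂ falls below the rate achievable on fledglings alone: E₂/h₂ = λE₁/(1 + λh₁).
Solve for λ: λE₁h₂ = E₂(1 + λh₁) → λ(E₁h₂ − E₂h₁) = E₂ → λ = E₂/(E₁h₂ − E₂h₁).
λ = 230/(250×11 − 230×2.7) = 230/2129 = 0.108 per min.

0.108 per min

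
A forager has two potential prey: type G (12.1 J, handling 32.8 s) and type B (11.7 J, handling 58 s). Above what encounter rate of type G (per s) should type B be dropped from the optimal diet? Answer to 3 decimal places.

The zero-one rule: include type B iff E₂/h₂ > λE₁/(1+λh₁). Equality gives the switch point.
λE₁h₂ = E₂ + λE₂h₁ ⇒ λ = E₂/(E₁h₂ − E₂h₁) = 11.7/(701.8 − 383.8) = 0.03679 per s.

0.037 per s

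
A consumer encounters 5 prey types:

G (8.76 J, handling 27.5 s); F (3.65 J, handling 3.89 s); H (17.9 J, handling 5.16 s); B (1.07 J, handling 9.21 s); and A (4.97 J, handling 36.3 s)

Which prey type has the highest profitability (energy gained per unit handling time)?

H

In descending order of E/h:
H: 17.9/5.16 = 3.47 J/s
F: 3.65/3.89 = 0.938 J/s
G: 8.76/27.5 = 0.319 J/s
A: 4.97/36.3 = 0.137 J/s
B: 1.07/9.21 = 0.116 J/s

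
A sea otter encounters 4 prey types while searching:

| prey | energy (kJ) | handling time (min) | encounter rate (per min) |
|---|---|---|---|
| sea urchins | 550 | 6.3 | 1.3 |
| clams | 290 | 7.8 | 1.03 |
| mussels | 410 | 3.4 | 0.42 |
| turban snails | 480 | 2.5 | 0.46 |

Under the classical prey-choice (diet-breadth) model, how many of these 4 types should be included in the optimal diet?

E/h in descending order: turban snails 192, mussels 121, sea urchins 87.3, clams 37.2 kJ/min. The optimal diet is the largest prefix of this list for which every included type satisfies E_i/h_i > R on the types above it.
Rate on top 1: 102.7. mussels: 121 > 102.7 → include.
Rate on top 2: 109.8. sea urchins: 87.3 < 109.8 → exclude; stop.
Optimal diet: turban snails, mussels — 2 of 4 types.

2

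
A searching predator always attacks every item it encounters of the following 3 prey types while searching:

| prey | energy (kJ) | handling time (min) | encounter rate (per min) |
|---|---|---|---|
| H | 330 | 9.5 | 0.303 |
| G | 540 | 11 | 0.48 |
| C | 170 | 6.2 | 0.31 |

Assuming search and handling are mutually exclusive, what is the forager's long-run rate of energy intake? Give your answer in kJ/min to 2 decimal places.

R = (0.303×330 + 0.48×540 + 0.31×170) / (1 + 0.303×9.5 + 0.48×11 + 0.31×6.2) = 411.9/11.08 = 37.17 kJ/min.

37.17 kJ/min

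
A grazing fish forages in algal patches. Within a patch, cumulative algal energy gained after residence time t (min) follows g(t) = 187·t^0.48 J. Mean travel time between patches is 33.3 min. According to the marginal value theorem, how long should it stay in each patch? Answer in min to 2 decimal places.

30.74 min

Maximise g(t)/(T+t): set derivative to zero → g'(t)(T+t) = g(t).
g'(t) = 0.48·187·t^-0.52. Setting 0.48·187·t^-0.52 = 187·t^0.48/(33.3+t) gives 0.48(33.3+t) = t, so 0.52·t = 0.48×33.3.
t* = 0.48×33.3/0.52 = 30.74 min.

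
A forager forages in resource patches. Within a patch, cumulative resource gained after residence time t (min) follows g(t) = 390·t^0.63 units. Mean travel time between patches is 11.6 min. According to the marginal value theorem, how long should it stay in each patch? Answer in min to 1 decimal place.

Maximise g(t)/(T+t): set derivative to zero → g'(t)(T+t) = g(t).
g'(t) = 0.63·390·t^-0.37. Setting 0.63·390·t^-0.37 = 390·t^0.63/(11.6+t) gives 0.63(11.6+t) = t, so 0.37·t = 0.63×11.6.
t* = 0.63×11.6/0.37 = 19.75 min.

19.8 min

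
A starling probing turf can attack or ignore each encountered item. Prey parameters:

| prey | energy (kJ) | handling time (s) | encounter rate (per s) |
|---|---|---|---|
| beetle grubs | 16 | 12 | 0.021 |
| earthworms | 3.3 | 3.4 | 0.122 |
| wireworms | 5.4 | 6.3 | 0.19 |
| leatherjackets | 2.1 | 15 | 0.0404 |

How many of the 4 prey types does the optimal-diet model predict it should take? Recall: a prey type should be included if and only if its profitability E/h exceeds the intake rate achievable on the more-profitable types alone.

3

Rank by E/h (kJ/s): beetle grubs 1.33, earthworms 0.971, wireworms 0.857, leatherjackets 0.14. Include each in turn until the next type's E/h falls below the running intake rate.
Rate on top 1: 0.2684. earthworms: 0.971 > 0.2684 → include.
Rate on top 2: 0.4431. wireworms: 0.857 > 0.4431 → include.
Rate on top 3: 0.6162. leatherjackets: 0.14 < 0.6162 → exclude; stop.
Optimal diet: beetle grubs, earthworms, wireworms — 3 of 4 types.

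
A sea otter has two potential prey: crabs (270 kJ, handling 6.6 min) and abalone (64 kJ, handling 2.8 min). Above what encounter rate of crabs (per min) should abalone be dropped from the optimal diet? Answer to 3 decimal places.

At the threshold, the rate on crabs alone equals the profitability of abalone: λ·270/(1 + λ·6.6) = 64/2.8 = 22.86.
Rearranging, λ(270 − 22.86×6.6) = 22.86, so λ = 22.86/119.1 = 0.1918 per min.

0.192 per min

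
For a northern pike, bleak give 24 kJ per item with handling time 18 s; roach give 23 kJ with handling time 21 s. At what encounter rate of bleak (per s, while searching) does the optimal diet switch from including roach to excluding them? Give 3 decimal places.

At the threshold, the rate on bleak alone equals the profitability of roach: λ·24/(1 + λ·18) = 23/21 = 1.095.
Rearranging, λ(24 − 1.095×18) = 1.095, so λ = 1.095/4.286 = 0.2556 per s.

0.256 per s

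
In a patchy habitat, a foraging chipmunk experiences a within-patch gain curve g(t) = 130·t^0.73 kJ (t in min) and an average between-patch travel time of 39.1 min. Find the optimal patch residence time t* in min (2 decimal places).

By the marginal value theorem, leave when the instantaneous gain rate g'(t) equals the habitat-wide average g(t)/(T + t).
g'(t) = 0.73·130·t^-0.27. Setting 0.73·130·t^-0.27 = 130·t^0.73/(39.1+t) gives 0.73(39.1+t) = t, so 0.27·t = 0.73×39.1.
t* = 0.73×39.1/0.27 = 105.7 min.

105.71 min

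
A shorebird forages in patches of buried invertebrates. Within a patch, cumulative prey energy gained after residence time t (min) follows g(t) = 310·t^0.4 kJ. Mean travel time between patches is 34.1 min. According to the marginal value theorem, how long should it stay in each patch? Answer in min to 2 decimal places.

Optimal t* satisfies g'(t*) = g(t*)/(T + t*).
g'(t) = 0.4·310·t^-0.6. Setting 0.4·310·t^-0.6 = 310·t^0.4/(34.1+t) gives 0.4(34.1+t) = t, so 0.60·t = 0.4×34.1.
t* = 0.4×34.1/0.60 = 22.73 min.

22.73 min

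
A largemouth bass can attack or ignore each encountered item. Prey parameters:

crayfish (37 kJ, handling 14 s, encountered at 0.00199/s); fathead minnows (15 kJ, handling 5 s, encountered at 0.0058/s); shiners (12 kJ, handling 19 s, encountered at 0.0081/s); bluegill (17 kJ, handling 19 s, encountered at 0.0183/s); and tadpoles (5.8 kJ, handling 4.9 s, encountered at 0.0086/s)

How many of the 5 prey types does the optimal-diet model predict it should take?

5

Rank by E/h (kJ/s): fathead minnows 3, crayfish 2.64, tadpoles 1.18, bluegill 0.895, shiners 0.632. Include each in turn until the next type's E/h falls below the running intake rate.
Rate on top 1: 0.08455. crayfish: 2.64 > 0.08455 → include.
Rate on top 2: 0.152. tadpoles: 1.18 > 0.152 → include.
Rate on top 3: 0.1915. bluegill: 0.895 > 0.1915 → include.
Rate on top 4: 0.3606. shiners: 0.632 > 0.3606 → include.
Optimal diet: fathead minnows, crayfish, tadpoles, bluegill, shiners — 5 of 5 types.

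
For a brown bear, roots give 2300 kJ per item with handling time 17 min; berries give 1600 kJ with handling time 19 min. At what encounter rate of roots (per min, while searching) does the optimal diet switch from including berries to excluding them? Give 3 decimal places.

0.097 per min

Drop berries once their profitability E₂/h₂ falls below the rate achievable on roots alone: E₂/h₂ = λE₁/(1 + λh₁).
Solve for λ: λE₁h₂ = E₂(1 + λh₁) → λ(E₁h₂ − E₂h₁) = E₂ → λ = E₂/(E₁h₂ − E₂h₁).
λ = 1600/(2300×19 − 1600×17) = 1600/1.65e+04 = 0.09697 per min.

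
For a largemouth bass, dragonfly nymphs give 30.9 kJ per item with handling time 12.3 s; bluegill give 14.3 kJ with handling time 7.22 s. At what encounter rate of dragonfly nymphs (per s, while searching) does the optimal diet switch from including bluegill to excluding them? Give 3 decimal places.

At the threshold, the rate on dragonfly nymphs alone equals the profitability of bluegill: λ·30.9/(1 + λ·12.3) = 14.3/7.22 = 1.981.
Rearranging, λ(30.9 − 1.981×12.3) = 1.981, so λ = 1.981/6.539 = 0.3029 per s.

0.303 per s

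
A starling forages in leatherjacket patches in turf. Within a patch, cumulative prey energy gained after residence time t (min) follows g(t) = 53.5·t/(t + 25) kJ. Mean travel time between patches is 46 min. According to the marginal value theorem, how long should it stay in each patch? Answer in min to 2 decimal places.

33.91 min

Optimal t* satisfies g'(t*) = g(t*)/(T + t*).
g'(t) = 53.5·25/(t + 25)². Setting 53.5·25/(t+25)² = 53.5t/[(t+25)(46+t)] gives 25(46+t) = t(t+25), so t² = 25×46 = 1150.
t* = √1150 = 33.91 min.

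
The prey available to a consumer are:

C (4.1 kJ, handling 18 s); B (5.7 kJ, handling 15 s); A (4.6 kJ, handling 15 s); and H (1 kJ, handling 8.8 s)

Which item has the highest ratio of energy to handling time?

Profitability E/h (kJ/s): C = 4.1/18 = 0.228, B = 5.7/15 = 0.38, A = 4.6/15 = 0.307, H = 1/8.8 = 0.114.
Ranked: B > A > C > H.

B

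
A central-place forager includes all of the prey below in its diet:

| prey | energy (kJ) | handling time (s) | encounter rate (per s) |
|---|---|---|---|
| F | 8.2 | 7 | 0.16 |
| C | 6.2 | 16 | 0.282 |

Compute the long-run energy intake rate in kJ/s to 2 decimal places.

R = Σλ_iE_i / (1 + Σλ_ih_i)
Numerator: 0.16×8.2 + 0.282×6.2 = 3.06
Denominator: 1 + 0.16×7 + 0.282×16 = 6.632
R = 3.06/6.632 = 0.4615 kJ/s

0.46 kJ/s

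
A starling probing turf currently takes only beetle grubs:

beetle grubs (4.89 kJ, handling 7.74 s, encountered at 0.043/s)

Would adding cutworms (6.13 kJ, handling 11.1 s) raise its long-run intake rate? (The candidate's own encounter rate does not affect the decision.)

On beetle grubs alone, R = ΣλE/(1+Σλh) = 0.2103/1.333 = 0.1578 kJ/s.
cutworms: E/h = 6.13/11.1 = 0.5523 kJ/s.
Since 0.5523 > R, including cutworms increases the long-run rate.

Yes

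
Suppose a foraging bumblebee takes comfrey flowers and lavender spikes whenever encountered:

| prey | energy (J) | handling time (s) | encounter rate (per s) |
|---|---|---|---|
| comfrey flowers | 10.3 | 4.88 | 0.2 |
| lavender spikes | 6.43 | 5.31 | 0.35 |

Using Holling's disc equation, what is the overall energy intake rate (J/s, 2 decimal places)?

1.12 J/s

Energy encountered per unit search time: 0.2×10.3 + 0.35×6.43 = 4.31 J/s.
Handling time per unit search time: 0.2×4.88 + 0.35×5.31 = 2.834.
Rate = 4.31/(1 + 2.834) = 1.124 J/s.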